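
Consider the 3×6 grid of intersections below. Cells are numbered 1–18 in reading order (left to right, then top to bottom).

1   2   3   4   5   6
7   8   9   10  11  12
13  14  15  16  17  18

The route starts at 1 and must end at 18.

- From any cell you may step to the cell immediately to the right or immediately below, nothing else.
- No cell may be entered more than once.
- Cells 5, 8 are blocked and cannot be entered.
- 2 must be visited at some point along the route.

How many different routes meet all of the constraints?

7

A right/down-only route from 1 to 18 makes exactly 2 down-moves and 5 right-moves in some order.
With no other constraints that would be C(7,2) = 21 routes.
Split at 2 and multiply the segment counts (each segment already excludes blocked cells): 1→2: 1; 2→18: 7; product = 7.
That gives 7 routes.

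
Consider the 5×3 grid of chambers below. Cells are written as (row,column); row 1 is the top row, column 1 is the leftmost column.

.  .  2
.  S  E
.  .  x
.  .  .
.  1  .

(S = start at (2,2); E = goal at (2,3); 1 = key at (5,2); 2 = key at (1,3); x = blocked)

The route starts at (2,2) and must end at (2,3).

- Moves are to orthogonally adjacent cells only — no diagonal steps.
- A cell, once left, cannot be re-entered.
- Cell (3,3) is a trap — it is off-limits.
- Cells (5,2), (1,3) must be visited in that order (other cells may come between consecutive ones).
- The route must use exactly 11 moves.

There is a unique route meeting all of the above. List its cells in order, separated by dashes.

(2,2) - (3,2) - (4,2) - (5,2) - (5,1) - (4,1) - (3,1) - (2,1) - (1,1) - (1,2) - (1,3) - (2,3)

The waypoints must appear in the order (5,2), (1,3), with no cell reused.
Route from (2,2): 3× down (reaching (5,2)), left to (5,1), 4× up (reaching (1,1)), 2× right (reaching (1,3)), down to (2,3) — 11 moves in all.
Check: order respected (1 at step 3, 2 at step 10); 11 moves as required.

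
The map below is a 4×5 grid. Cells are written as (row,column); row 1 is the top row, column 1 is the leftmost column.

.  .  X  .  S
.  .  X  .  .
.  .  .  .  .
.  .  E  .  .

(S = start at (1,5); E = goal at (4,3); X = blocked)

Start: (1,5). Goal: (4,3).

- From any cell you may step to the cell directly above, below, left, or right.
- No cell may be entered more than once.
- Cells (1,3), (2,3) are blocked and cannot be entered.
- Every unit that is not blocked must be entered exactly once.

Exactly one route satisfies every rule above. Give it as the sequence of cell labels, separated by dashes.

(1,5) - (1,4) - (2,4) - (2,5) - (3,5) - (4,5) - (4,4) - (3,4) - (3,3) - (3,2) - (2,2) - (1,2) - (1,1) - (2,1) - (3,1) - (4,1) - (4,2) - (4,3)

Need to visit all 18 open cells exactly once, starting at (1,5) and ending at (4,3).
Route from (1,5): left to (1,4), down to (2,4), right to (2,5), 2× down (reaching (4,5)), left to (4,4), up to (3,4), 2× left (reaching (3,2)), 2× up (reaching (1,2)), left to (1,1), 3× down (reaching (4,1)), 2× right (reaching (4,3)) — 17 moves in all.
Check: all 18 open cells covered.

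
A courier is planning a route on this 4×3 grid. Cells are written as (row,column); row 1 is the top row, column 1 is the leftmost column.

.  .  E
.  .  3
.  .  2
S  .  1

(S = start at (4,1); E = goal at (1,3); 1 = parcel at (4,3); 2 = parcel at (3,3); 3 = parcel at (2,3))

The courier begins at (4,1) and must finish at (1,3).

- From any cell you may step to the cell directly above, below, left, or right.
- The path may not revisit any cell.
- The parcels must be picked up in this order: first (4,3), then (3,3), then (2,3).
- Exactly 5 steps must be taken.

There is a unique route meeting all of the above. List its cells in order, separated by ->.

The waypoints must appear in the order (4,3), (3,3), (2,3), with no cell reused.
Route from (4,1): right 2 to (4,3), up 3 to (1,3) — 5 moves in all.
Check: order respected (1 at step 2, 2 at step 3, 3 at step 4); 5 moves as required.

(4,1) -> (4,2) -> (4,3) -> (3,3) -> (2,3) -> (1,3)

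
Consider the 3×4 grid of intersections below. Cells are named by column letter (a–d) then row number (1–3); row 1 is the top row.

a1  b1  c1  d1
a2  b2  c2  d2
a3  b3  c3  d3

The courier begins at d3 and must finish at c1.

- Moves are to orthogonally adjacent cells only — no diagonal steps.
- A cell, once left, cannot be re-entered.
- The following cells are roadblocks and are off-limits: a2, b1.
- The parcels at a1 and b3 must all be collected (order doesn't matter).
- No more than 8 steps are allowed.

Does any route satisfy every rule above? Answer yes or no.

no

The blocked cells wall a1 off from d3 completely — no sequence of moves reaches it at all, so no route can satisfy the rules.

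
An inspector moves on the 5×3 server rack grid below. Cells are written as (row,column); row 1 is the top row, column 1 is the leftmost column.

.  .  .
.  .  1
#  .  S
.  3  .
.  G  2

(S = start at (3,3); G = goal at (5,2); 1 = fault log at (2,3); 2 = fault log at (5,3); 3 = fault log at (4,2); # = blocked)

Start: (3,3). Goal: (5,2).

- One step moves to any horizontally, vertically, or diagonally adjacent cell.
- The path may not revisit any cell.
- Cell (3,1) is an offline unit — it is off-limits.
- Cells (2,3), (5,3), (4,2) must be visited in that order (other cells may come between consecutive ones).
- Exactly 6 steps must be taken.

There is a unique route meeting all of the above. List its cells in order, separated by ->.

The waypoints must appear in the order (2,3), (5,3), (4,2), with no cell reused.
Route from (3,3): up 1 to (2,3), down-left 1 to (3,2), down-right 1 to (4,3), down 1 to (5,3), up-left 1 to (4,2), down 1 to (5,2) — 6 moves in all.
Check: order respected (1 at step 1, 2 at step 4, 3 at step 5); 6 moves as required.

(3,3) -> (2,3) -> (3,2) -> (4,3) -> (5,3) -> (4,2) -> (5,2)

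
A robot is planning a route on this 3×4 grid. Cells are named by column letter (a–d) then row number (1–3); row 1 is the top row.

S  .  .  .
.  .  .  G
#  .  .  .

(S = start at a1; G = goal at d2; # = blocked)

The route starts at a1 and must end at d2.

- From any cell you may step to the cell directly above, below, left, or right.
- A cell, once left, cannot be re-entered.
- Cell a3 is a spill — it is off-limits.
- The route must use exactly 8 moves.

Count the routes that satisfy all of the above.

Need simple routes of exactly 8 moves from a1 to d2 (Manhattan distance 4, so 2 moves are spent on a detour and 2 undoing it).
Enumerating: a1 a2 b2 b1 c1 c2 c3 d3 d2 | a1 a2 b2 b3 c3 c2 c1 d1 d2 | a1 b1 b2 b3 c3 c2 c1 d1 d2 | a1 b1 c1 c2 b2 b3 c3 d3 d2.
That gives 4 routes.

4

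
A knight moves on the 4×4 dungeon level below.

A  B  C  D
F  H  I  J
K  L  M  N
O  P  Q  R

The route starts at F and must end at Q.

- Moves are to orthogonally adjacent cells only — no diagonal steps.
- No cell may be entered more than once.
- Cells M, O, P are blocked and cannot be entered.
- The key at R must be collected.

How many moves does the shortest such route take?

6

Any route passes through R somewhere between F and Q. Summing Manhattan distances along the two legs (F → R → Q) gives a lower bound of 5 + 1 = 6 moves.
A route of 6 moves achieves this: F → H → I → J → N → R → Q.
Since 6 matches the lower bound, it is optimal.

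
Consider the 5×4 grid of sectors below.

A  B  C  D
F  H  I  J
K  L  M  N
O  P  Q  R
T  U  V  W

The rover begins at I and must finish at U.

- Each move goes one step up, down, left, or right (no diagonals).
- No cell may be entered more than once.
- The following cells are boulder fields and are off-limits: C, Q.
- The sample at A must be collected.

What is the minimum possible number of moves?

8

Any route passes through A somewhere between I and U. Summing Manhattan distances along the two legs (I → A → U) gives a lower bound of 3 + 5 = 8 moves.
A route of 8 moves achieves this: I → H → B → A → F → K → O → T → U.
Since 8 matches the lower bound, it is optimal.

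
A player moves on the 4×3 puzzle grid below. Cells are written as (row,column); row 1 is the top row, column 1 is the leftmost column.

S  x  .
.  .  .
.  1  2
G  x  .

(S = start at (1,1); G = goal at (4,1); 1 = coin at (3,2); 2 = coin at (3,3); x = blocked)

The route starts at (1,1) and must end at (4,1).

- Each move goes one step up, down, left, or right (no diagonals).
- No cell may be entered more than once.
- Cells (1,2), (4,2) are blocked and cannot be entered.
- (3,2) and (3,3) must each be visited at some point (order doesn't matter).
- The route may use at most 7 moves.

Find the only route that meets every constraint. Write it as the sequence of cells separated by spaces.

(1,1) (2,1) (2,2) (2,3) (3,3) (3,2) (3,1) (4,1)

The budget equals the shortest possible length, so every move has to be on a shortest route through the required cells.
Route from (1,1): down 1 to (2,1), right 2 to (2,3), down 1 to (3,3), left 2 to (3,1), down 1 to (4,1) — 7 moves in all.
Check: all required cells visited; 7 ≤ 7 moves.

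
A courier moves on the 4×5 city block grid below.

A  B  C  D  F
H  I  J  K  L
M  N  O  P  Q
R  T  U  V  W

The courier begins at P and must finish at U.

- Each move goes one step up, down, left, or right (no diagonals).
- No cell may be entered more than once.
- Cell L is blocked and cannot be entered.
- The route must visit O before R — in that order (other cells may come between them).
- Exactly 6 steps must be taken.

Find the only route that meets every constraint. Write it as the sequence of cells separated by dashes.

The waypoints must appear in the order O, R, with no cell reused.
Route from P: left 3 to M, down 1 to R, right 2 to U — 6 moves in all.
Check: order respected (O at step 1, R at step 4); 6 moves as required.

P - O - N - M - R - T - U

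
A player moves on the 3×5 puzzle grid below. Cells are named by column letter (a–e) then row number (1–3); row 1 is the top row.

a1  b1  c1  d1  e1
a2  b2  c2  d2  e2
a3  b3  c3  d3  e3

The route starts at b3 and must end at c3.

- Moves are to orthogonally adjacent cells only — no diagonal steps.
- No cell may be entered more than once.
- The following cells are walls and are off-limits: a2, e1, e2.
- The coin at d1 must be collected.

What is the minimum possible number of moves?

7

Any route passes through d1 somewhere between b3 and c3. Summing Manhattan distances along the two legs (b3 → d1 → c3) gives a lower bound of 4 + 3 = 7 moves.
A route of 7 moves achieves this: b3 → b2 → b1 → c1 → d1 → d2 → d3 → c3.
Since 7 matches the lower bound, it is optimal.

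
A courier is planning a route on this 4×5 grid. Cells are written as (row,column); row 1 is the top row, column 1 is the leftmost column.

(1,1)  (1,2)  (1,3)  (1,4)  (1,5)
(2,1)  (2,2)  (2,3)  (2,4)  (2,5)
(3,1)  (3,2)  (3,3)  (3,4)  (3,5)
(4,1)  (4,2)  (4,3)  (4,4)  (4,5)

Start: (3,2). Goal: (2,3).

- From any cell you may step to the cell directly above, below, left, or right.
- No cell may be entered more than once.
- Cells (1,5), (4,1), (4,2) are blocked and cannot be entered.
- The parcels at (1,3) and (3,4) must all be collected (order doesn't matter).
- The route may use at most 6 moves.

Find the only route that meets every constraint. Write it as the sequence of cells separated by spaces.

(3,2) (3,3) (3,4) (2,4) (1,4) (1,3) (2,3)

Any route must reach (1,3) and (3,4) and still end at (2,3) within 6 moves, so the order of the required stops is forced.
Route from (3,2): right 2 to (3,4), up 2 to (1,4), left 1 to (1,3), down 1 to (2,3) — 6 moves in all.
Check: all required cells visited; 6 ≤ 6 moves.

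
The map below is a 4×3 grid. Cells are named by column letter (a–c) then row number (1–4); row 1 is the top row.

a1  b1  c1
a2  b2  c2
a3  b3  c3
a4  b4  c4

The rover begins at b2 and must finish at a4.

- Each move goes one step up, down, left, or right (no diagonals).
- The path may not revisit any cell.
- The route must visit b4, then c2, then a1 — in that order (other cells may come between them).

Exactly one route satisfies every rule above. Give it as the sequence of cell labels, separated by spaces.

b2 b3 b4 c4 c3 c2 c1 b1 a1 a2 a3 a4

The waypoints must appear in the order b4, c2, a1, with no cell reused.
Route from b2: 2× down (reaching b4), right to c4, 3× up (reaching c1), 2× left (reaching a1), 3× down (reaching a4) — 11 moves in all.
Check: order respected (b4 at step 2, c2 at step 5, a1 at step 8).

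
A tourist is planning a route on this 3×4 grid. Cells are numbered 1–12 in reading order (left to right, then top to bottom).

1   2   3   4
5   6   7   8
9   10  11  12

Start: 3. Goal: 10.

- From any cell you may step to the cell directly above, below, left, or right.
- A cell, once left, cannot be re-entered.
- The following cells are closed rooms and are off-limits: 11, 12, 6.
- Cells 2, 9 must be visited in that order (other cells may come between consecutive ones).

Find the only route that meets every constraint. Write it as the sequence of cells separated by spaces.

3 2 1 5 9 10

The waypoints must appear in the order 2, 9, with no cell reused.
Route from 3: 2× left (reaching 1), 2× down (reaching 9), right to 10 — 5 moves in all.
Check: order respected (2 at step 1, 9 at step 4).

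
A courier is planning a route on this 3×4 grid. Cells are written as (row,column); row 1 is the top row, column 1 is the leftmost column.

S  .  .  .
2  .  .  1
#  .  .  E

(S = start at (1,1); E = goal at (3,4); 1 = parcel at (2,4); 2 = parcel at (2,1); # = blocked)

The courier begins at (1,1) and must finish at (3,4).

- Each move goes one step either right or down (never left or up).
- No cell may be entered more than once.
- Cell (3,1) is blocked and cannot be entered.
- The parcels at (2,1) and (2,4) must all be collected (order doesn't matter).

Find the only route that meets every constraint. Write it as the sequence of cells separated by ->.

Moves only go right or down, so the column and row indices never decrease.
Route from (1,1): down to (2,1), 3× right (reaching (2,4)), down to (3,4) — 5 moves in all.
Check: all required cells visited.

(1,1) -> (2,1) -> (2,2) -> (2,3) -> (2,4) -> (3,4)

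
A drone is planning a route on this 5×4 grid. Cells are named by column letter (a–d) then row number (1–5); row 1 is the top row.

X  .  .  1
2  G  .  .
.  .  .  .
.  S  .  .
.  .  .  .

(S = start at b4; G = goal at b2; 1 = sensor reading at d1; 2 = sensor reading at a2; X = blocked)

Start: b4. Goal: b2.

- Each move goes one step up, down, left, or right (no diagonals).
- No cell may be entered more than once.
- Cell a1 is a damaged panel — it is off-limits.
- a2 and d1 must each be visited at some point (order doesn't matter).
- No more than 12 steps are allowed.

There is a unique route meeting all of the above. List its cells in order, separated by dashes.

The 12-move cap with required stops at a2, d1 leaves no slack for detours.
Route from b4: 2× right (reaching d4), 3× up (reaching d1), left to c1, 2× down (reaching c3), 2× left (reaching a3), up to a2, right to b2 — 12 moves in all.
Check: all required cells visited; 12 ≤ 12 moves.

b4 - c4 - d4 - d3 - d2 - d1 - c1 - c2 - c3 - b3 - a3 - a2 - b2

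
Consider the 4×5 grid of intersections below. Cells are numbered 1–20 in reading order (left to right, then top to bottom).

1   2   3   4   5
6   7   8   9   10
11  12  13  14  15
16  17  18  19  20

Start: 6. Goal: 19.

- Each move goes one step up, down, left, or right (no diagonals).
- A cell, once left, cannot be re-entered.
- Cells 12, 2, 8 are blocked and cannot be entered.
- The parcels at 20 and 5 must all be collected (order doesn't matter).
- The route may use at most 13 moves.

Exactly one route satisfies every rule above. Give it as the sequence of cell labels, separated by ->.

6 -> 11 -> 16 -> 17 -> 18 -> 13 -> 14 -> 9 -> 4 -> 5 -> 10 -> 15 -> 20 -> 19

The budget equals the shortest possible length, so every move has to be on a shortest route through the required cells.
Route from 6: 2× down (reaching 16), 2× right (reaching 18), up to 13, right to 14, 2× up (reaching 4), right to 5, 3× down (reaching 20), left to 19 — 13 moves in all.
Check: all required cells visited; 13 ≤ 13 moves.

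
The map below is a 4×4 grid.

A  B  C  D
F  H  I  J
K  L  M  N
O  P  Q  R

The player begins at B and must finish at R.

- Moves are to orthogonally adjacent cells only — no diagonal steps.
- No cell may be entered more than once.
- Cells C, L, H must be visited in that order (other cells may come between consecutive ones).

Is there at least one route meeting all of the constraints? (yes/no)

yes

One route that works: B → C → I → M → L → H → F → K → O → P → Q → R.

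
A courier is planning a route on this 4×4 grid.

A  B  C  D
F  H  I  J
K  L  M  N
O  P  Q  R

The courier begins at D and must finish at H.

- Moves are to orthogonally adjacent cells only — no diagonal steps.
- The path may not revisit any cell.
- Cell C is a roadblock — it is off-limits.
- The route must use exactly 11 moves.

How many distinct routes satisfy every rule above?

14

Need simple routes of exactly 11 moves from D to H (Manhattan distance 3, so 4 moves are spent on a detour and 4 undoing it).
Branch systematically from the start, pruning whenever the remaining move budget drops below the Manhattan distance to H or differs from it in parity. Every completion starts via J: 14.
That gives 14 routes.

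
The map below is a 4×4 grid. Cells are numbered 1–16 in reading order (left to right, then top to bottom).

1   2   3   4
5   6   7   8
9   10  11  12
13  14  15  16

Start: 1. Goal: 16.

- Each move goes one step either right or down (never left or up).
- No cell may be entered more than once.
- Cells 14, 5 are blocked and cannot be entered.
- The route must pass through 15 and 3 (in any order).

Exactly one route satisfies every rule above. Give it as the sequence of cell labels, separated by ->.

1 -> 2 -> 3 -> 7 -> 11 -> 15 -> 16

Moves only go right or down, so the column and row indices never decrease.
Route from 1: right 2 to 3, down 3 to 15, right 1 to 16 — 6 moves in all.
Check: all required cells visited.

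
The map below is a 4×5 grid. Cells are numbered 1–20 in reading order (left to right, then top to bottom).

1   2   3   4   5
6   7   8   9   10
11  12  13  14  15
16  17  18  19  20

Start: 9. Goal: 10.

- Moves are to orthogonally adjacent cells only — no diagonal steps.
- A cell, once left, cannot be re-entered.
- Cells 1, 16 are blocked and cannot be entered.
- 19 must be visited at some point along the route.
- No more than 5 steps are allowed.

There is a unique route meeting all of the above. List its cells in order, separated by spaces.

Any route must reach 19 and still end at 10 within 5 moves, so the order of the required stops is forced.
Route from 9: 2× down (reaching 19), right to 20, 2× up (reaching 10) — 5 moves in all.
Check: all required cells visited; 5 ≤ 5 moves.

9 14 19 20 15 10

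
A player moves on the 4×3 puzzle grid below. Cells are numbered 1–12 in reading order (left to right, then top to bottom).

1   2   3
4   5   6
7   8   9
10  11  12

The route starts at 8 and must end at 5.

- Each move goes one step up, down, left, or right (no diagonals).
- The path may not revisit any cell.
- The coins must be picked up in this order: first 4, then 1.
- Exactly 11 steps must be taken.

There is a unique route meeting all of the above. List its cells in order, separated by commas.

8, 9, 12, 11, 10, 7, 4, 1, 2, 3, 6, 5

The waypoints must appear in the order 4, 1, with no cell reused.
Route from 8: right to 9, down to 12, 2× left (reaching 10), 3× up (reaching 1), 2× right (reaching 3), down to 6, left to 5 — 11 moves in all.
Check: order respected (4 at step 6, 1 at step 7); 11 moves as required.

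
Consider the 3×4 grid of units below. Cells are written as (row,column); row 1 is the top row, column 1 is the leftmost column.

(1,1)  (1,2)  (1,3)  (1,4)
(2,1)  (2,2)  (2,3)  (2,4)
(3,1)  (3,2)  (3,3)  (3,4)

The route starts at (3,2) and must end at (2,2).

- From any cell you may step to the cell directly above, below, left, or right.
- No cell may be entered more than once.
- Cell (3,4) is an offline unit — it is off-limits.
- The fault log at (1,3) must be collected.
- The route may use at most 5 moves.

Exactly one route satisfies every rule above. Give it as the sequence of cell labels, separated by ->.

The budget equals the shortest possible length, so every move has to be on a shortest route through the required cells.
Route from (3,2): right to (3,3), 2× up (reaching (1,3)), left to (1,2), down to (2,2) — 5 moves in all.
Check: all required cells visited; 5 ≤ 5 moves.

(3,2) -> (3,3) -> (2,3) -> (1,3) -> (1,2) -> (2,2)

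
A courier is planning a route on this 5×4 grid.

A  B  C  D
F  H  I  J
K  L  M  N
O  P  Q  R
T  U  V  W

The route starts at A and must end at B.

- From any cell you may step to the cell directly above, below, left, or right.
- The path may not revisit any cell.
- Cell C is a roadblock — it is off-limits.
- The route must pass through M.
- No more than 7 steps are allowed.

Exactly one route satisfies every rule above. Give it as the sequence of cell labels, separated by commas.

A, F, K, L, M, I, H, B

The 7-move cap with required stops at M leaves no slack for detours.
Route from A: down 2 to K, right 2 to M, up 1 to I, left 1 to H, up 1 to B — 7 moves in all.
Check: all required cells visited; 7 ≤ 7 moves.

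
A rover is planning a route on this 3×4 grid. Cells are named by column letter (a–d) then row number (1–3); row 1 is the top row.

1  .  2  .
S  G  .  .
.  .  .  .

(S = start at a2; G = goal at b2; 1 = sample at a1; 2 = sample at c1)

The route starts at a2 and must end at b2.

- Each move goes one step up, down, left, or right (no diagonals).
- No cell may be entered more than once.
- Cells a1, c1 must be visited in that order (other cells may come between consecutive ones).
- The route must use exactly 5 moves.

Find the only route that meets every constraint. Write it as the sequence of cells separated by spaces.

The waypoints must appear in the order a1, c1, with no cell reused.
Route from a2: up 1 to a1, right 2 to c1, down 1 to c2, left 1 to b2 — 5 moves in all.
Check: order respected (1 at step 1, 2 at step 3); 5 moves as required.

a2 a1 b1 c1 c2 b2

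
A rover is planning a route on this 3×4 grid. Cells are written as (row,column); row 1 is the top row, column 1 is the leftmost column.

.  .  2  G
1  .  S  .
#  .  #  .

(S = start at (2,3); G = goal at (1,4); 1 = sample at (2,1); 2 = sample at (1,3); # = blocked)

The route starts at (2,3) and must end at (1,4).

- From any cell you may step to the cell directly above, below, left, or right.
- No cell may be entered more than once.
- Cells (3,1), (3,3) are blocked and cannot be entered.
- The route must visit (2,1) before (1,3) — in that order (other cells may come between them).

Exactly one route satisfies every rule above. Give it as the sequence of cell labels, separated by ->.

(2,3) -> (2,2) -> (2,1) -> (1,1) -> (1,2) -> (1,3) -> (1,4)

The waypoints must appear in the order (2,1), (1,3), with no cell reused.
Route from (2,3): 2× left (reaching (2,1)), up to (1,1), 3× right (reaching (1,4)) — 6 moves in all.
Check: order respected (1 at step 2, 2 at step 5).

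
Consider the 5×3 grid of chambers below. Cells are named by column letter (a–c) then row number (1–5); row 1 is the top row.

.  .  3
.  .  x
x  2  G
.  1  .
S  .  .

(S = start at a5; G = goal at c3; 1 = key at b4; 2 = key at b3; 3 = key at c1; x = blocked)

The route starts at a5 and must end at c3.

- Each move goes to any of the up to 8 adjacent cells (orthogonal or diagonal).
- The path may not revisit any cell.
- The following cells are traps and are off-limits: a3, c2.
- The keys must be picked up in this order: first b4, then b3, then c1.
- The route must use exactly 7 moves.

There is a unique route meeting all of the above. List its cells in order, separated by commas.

The waypoints must appear in the order b4, b3, c1, with no cell reused.
Route from a5: up-right 1 to b4, up 1 to b3, up-left 1 to a2, up-right 1 to b1, right 1 to c1, down-left 1 to b2, down-right 1 to c3 — 7 moves in all.
Check: order respected (1 at step 1, 2 at step 2, 3 at step 5); 7 moves as required.

a5, b4, b3, a2, b1, c1, b2, c3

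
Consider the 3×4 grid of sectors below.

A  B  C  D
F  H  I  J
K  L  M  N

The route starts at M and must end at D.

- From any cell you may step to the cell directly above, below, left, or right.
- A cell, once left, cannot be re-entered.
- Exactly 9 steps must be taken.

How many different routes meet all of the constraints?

7

Need simple routes of exactly 9 moves from M to D (Manhattan distance 3, so 3 moves are spent on a detour and 3 undoing it).
Enumerating: M I H L K F A B C D | M L H F A B C I J D | M L K F A B H I C D | M L K F A B H I J D | M L K F A B C I J D | M L K F H B C I J D | M N J I H F A B C D.
That gives 7 routes.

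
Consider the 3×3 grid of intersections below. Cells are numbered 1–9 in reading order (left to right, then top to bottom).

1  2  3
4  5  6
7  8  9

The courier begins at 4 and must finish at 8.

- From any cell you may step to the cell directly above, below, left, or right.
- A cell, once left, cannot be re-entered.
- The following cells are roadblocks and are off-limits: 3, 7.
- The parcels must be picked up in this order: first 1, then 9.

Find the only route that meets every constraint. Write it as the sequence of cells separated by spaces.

The waypoints must appear in the order 1, 9, with no cell reused.
Route from 4: up to 1, right to 2, down to 5, right to 6, down to 9, left to 8 — 6 moves in all.
Check: order respected (1 at step 1, 9 at step 5).

4 1 2 5 6 9 8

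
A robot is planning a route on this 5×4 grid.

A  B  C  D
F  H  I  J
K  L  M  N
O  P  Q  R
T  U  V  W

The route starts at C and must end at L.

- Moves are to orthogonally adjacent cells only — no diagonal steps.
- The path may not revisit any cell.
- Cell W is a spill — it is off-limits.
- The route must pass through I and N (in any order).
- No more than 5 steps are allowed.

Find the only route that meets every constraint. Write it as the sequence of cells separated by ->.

C -> I -> J -> N -> M -> L

The 5-move cap with required stops at I, N leaves no slack for detours.
Route from C: down to I, right to J, down to N, 2× left (reaching L) — 5 moves in all.
Check: all required cells visited; 5 ≤ 5 moves.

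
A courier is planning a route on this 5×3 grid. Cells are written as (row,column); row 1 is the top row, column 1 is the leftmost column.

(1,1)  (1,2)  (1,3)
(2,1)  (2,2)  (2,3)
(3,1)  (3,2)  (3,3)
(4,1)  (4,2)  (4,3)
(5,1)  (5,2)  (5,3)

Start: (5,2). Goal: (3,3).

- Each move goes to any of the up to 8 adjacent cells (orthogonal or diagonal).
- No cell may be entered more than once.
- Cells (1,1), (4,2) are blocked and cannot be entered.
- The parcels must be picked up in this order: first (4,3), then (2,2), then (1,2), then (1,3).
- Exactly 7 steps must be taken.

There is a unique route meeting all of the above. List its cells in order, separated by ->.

(5,2) -> (4,3) -> (3,2) -> (2,2) -> (1,2) -> (1,3) -> (2,3) -> (3,3)

The waypoints must appear in the order (4,3), (2,2), (1,2), (1,3), with no cell reused.
Route from (5,2): up-right to (4,3), up-left to (3,2), 2× up (reaching (1,2)), right to (1,3), 2× down (reaching (3,3)) — 7 moves in all.
Check: order respected ((4,3) at step 1, (2,2) at step 3, (1,2) at step 4, (1,3) at step 5); 7 moves as required.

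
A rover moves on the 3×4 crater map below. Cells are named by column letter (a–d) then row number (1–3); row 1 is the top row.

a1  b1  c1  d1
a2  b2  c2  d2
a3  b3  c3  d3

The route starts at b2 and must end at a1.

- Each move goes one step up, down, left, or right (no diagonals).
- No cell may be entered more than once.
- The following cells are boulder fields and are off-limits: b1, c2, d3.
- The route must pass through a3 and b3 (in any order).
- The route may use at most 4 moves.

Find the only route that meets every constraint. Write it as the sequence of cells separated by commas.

Any route must reach a3 and b3 and still end at a1 within 4 moves, so the order of the required stops is forced.
Route from b2: down 1 to b3, left 1 to a3, up 2 to a1 — 4 moves in all.
Check: all required cells visited; 4 ≤ 4 moves.

b2, b3, a3, a2, a1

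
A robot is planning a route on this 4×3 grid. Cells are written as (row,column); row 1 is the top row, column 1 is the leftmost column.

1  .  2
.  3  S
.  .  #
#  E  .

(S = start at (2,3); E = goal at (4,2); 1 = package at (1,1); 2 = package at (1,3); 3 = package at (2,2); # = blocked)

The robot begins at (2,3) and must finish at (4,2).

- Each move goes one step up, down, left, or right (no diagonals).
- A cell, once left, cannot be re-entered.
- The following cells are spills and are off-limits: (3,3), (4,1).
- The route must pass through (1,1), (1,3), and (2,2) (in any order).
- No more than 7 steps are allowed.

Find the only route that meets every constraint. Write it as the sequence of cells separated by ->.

(2,3) -> (1,3) -> (1,2) -> (1,1) -> (2,1) -> (2,2) -> (3,2) -> (4,2)

The 7-move cap with required stops at (1,1), (1,3), (2,2) leaves no slack for detours.
Route from (2,3): up 1 to (1,3), left 2 to (1,1), down 1 to (2,1), right 1 to (2,2), down 2 to (4,2) — 7 moves in all.
Check: all required cells visited; 7 ≤ 7 moves.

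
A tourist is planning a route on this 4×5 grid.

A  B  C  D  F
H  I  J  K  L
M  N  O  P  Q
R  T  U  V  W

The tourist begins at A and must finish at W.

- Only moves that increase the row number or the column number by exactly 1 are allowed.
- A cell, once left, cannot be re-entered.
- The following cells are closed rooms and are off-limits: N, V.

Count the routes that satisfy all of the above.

12

A right/down-only route from A to W makes exactly 3 down-moves and 4 right-moves in some order.
With no other constraints that would be C(7,3) = 35 routes.
Subtract routes through each blocked cell (inclusion–exclusion for overlaps): − through N: 12 − through V: 20 + through N&V: 9 → 12.
That gives 12 routes.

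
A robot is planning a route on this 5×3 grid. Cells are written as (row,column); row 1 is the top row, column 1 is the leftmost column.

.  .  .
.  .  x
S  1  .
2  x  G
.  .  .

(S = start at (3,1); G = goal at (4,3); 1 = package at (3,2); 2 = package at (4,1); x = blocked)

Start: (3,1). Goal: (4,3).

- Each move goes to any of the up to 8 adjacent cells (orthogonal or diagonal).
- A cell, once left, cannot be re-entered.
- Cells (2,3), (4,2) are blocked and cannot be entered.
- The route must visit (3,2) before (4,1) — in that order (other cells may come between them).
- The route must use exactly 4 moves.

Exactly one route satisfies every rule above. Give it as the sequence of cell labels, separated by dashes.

The waypoints must appear in the order (3,2), (4,1), with no cell reused.
Route from (3,1): right 1 to (3,2), down-left 1 to (4,1), down-right 1 to (5,2), up-right 1 to (4,3) — 4 moves in all.
Check: order respected (1 at step 1, 2 at step 2); 4 moves as required.

(3,1) - (3,2) - (4,1) - (5,2) - (4,3)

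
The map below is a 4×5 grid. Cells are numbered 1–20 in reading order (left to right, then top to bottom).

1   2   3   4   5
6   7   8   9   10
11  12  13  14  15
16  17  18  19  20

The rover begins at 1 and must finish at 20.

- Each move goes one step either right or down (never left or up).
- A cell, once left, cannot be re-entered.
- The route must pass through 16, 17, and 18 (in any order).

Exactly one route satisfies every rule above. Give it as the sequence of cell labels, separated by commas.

1, 6, 11, 16, 17, 18, 19, 20

Moves only go right or down, so the column and row indices never decrease.
Route from 1: down 3 to 16, right 4 to 20 — 7 moves in all.
Check: all required cells visited.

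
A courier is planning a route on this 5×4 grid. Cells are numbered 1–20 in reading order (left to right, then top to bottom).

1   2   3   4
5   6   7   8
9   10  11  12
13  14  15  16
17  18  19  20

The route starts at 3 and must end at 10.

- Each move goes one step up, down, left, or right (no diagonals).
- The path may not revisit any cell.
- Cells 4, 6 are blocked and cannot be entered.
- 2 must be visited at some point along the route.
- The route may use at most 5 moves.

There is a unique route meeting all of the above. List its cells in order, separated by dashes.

The budget equals the shortest possible length, so every move has to be on a shortest route through the required cells.
Route from 3: 2× left (reaching 1), 2× down (reaching 9), right to 10 — 5 moves in all.
Check: all required cells visited; 5 ≤ 5 moves.

3 - 2 - 1 - 5 - 9 - 10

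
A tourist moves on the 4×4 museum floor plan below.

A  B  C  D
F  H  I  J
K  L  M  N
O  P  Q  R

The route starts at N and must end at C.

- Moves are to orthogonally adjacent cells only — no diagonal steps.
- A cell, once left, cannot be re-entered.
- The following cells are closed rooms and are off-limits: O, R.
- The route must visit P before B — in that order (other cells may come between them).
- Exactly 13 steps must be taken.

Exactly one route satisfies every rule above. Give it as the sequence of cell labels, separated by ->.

N -> M -> Q -> P -> L -> K -> F -> A -> B -> H -> I -> J -> D -> C

The waypoints must appear in the order P, B, with no cell reused.
Route from N: left to M, down to Q, left to P, up to L, left to K, 2× up (reaching A), right to B, down to H, 2× right (reaching J), up to D, left to C — 13 moves in all.
Check: order respected (P at step 3, B at step 8); 13 moves as required.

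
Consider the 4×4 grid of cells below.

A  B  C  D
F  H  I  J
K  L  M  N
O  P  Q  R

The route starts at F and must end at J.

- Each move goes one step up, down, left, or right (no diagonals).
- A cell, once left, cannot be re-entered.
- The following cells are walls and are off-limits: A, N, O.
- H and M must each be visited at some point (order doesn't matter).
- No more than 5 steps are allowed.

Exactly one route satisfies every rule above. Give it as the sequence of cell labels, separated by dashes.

The 5-move cap with required stops at H, M leaves no slack for detours.
Route from F: right 1 to H, down 1 to L, right 1 to M, up 1 to I, right 1 to J — 5 moves in all.
Check: all required cells visited; 5 ≤ 5 moves.

F - H - L - M - I - J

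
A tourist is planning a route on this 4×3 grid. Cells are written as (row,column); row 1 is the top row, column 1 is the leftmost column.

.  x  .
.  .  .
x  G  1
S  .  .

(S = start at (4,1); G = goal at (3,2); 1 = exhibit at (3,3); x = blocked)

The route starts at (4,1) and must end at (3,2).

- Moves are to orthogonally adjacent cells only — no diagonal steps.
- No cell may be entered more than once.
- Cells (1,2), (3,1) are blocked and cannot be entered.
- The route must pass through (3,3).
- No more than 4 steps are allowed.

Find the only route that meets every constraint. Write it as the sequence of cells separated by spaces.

(4,1) (4,2) (4,3) (3,3) (3,2)

The 4-move cap with required stops at (3,3) leaves no slack for detours.
Route from (4,1): right 2 to (4,3), up 1 to (3,3), left 1 to (3,2) — 4 moves in all.
Check: all required cells visited; 4 ≤ 4 moves.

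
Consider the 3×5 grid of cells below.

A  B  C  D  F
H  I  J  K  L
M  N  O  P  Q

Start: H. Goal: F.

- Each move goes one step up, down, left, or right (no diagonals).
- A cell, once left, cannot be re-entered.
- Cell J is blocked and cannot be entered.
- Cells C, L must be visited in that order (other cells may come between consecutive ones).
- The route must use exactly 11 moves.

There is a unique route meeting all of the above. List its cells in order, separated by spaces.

The waypoints must appear in the order C, L, with no cell reused.
Route from H: down 1 to M, right 1 to N, up 2 to B, right 2 to D, down 2 to P, right 1 to Q, up 2 to F — 11 moves in all.
Check: order respected (C at step 5, L at step 10); 11 moves as required.

H M N I B C D K P Q L F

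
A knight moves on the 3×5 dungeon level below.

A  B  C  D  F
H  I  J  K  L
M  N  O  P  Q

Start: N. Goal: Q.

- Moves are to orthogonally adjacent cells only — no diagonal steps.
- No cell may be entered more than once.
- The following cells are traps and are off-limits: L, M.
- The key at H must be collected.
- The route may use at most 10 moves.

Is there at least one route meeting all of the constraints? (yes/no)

One route that works: N → I → H → A → B → C → J → O → P → Q.

yes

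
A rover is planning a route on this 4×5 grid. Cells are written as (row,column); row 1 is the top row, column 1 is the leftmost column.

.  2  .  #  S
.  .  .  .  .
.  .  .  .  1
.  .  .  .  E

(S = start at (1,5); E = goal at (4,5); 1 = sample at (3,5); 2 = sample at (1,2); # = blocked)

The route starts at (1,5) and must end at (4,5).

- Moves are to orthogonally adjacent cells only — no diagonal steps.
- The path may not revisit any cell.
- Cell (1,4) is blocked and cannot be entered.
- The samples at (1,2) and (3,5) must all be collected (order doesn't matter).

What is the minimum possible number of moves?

11

Any route passes through (1,2) and (3,5) in some order between (1,5) and (4,5). Summing Manhattan distances along each leg and taking the cheapest ordering ((1,5) → (1,2) → (3,5) → (4,5)) gives a lower bound of 3 + 5 + 1 = 9 moves.
That bound ignores the blocked cells. Measuring each leg by the fewest moves that actually steer around them ((1,5)→(1,2): 5; (1,2)→(3,5): 5; (3,5)→(4,5): 1) raises the lower bound to 11.
A route of 11 moves exists: (1,5) → (2,5) → (2,4) → (2,3) → (1,3) → (1,2) → (2,2) → (3,2) → (3,3) → (3,4) → (3,5) → (4,5).
Since 11 matches that lower bound, it is optimal.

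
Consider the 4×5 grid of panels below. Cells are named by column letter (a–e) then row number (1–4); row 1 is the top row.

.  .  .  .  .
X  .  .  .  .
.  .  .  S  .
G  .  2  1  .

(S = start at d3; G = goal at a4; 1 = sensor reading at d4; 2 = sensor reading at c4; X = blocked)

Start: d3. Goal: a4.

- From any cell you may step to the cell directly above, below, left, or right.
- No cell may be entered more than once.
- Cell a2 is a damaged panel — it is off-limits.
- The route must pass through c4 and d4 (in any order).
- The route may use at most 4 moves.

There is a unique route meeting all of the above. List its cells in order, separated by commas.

The budget equals the shortest possible length, so every move has to be on a shortest route through the required cells.
Route from d3: down 1 to d4, left 3 to a4 — 4 moves in all.
Check: all required cells visited; 4 ≤ 4 moves.

d3, d4, c4, b4, a4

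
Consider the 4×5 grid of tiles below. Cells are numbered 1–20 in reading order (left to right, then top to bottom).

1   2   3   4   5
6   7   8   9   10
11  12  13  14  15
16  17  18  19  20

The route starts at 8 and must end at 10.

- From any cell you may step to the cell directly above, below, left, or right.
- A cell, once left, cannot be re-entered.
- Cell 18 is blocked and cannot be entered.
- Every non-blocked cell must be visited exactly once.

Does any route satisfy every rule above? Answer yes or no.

Colour the cells like a checkerboard: each orthogonal step flips colour, so a Hamiltonian route alternates colours. Here there are 10 cells of one colour and 9 of the other, with start on the same colour as the goal — the counts and endpoints can't be arranged into an alternating sequence of length 19, so no Hamiltonian route exists.

no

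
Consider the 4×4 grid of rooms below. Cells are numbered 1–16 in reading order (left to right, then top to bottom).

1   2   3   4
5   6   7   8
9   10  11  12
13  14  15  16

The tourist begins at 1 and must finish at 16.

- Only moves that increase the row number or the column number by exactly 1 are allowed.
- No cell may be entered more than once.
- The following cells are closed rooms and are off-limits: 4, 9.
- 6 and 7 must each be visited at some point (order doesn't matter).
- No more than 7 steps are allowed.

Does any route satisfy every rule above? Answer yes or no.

One route that works: 1 → 5 → 6 → 7 → 11 → 15 → 16.

yes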